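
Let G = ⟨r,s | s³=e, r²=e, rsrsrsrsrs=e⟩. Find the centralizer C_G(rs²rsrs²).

⟨rs²rsrs²⟩ ⊆ C_G(rs²rsrs²) since powers of rs²rsrs² commute with rs²rsrs²; so |C_G(rs²rsrs²)| ≥ |⟨rs²rsrs²⟩| = 3.
By orbit–stabilizer, |C_G(rs²rsrs²)| = |G| / |conj. class of rs²rsrs²| = 60 / 20 = 3.
The 3 elements commuting with rs²rsrs² are {e, srs²rsr, rs²rsrs²}.

Answer: {e, srs²rsr, rs²rsrs²}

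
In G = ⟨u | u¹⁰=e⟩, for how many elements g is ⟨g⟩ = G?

G is cyclic of order 10. An element generates G iff its order is 10, and a cyclic group of order 10 has exactly φ(10) = 4 such elements.

Answer: 4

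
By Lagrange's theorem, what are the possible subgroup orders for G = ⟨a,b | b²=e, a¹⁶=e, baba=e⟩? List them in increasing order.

|G| = 32 = 2⁵. By Lagrange's theorem the order of any subgroup divides 32; the divisors of 32 are 1, 2, 4, 8, 16, 32.

Answer: 1, 2, 4, 8, 16, 32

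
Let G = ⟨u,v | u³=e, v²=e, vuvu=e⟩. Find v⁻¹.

The order of v is 2 (smallest k with vᵏ = e), so v⁻¹ = v¹ = v.
Check: v · v → v · v = e, giving e as required.

Answer: v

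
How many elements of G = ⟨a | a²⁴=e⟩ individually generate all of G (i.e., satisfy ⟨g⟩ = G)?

G is cyclic of order 24. An element generates G iff its order is 24, and a cyclic group of order 24 has exactly φ(24) = 8 such elements.

Answer: 8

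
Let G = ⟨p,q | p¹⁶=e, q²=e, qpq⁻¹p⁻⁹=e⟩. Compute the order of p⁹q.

Compute successive powers until reaching e:
  (p⁹q)¹ = p⁹q, (p⁹q)² = p¹⁰, (p⁹q)³ = p³q, (p⁹q)⁴ = p⁴, (p⁹q)⁵ = p¹³q, (p⁹q)⁶ = p¹⁴, (p⁹q)⁷ = p⁷q, (p⁹q)⁸ = p⁸, (p⁹q)⁹ = pq, (p⁹q)¹⁰ = p², (p⁹q)¹¹ = p¹¹q, (p⁹q)¹² = p¹², (p⁹q)¹³ = p⁵q, (p⁹q)¹⁴ = p⁶, (p⁹q)¹⁵ = p¹⁵q, (p⁹q)¹⁶ = e.
The smallest positive k with (p⁹q)ᵏ = e is 16.

Answer: 16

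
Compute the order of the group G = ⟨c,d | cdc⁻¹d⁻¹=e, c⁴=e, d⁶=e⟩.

Enumerate words in the generators, reducing via the relations: the distinct elements are
  {c, d, e, cd, c², c³, d², d³, d⁴, d⁵, cd², cd³, cd⁴, cd⁵, c²d, c³d, c²d², c²d³, c²d⁴, c²d⁵, c³d², c³d³, c³d⁴, c³d⁵}.
No further products give new elements, so |G| = 24.

Answer: 24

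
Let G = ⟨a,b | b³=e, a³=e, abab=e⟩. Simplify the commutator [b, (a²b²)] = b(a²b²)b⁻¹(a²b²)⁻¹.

[b, (a²b²)] = b·(a²b²)·b⁻¹·(a²b²)⁻¹.
  b · (a²b²) = b²a
  (b²a) · (b²) = ab²a
  (ab²a) · (a²b²) = ab

Answer: ab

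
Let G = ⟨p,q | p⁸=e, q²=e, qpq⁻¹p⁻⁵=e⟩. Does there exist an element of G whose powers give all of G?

Every cyclic group is abelian. But p·q = pq while q·p = p⁵q, so p·q ≠ q·p and G is not abelian. Hence G is not cyclic.

Answer: No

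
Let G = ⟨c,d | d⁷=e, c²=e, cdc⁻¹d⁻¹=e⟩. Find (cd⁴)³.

Compute successive powers of (cd⁴), reducing at each step:
  (cd⁴)²: (cd⁴) · c = d⁴;   (d⁴) · d⁴ = d
  (cd⁴)³: d · c = cd;   (cd) · d⁴ = cd⁵

Answer: cd⁵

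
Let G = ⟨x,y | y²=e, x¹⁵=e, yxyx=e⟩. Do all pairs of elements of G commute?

x·y = xy but y·x = x¹⁴y, so x·y ≠ y·x and G is not abelian.

Answer: No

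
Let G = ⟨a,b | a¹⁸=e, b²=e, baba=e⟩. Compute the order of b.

Compute successive powers until reaching e:
  b¹ = b, b² = e.
The smallest positive k with bᵏ = e is 2.

Answer: 2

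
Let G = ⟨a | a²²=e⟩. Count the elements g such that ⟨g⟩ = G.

G is cyclic of order 22. An element generates G iff its order is 22, and a cyclic group of order 22 has exactly φ(22) = 10 such elements.

Answer: 10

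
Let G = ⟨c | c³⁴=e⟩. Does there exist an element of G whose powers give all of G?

|G| = 34. The element c has order 34 (its powers give 34 distinct elements), so ⟨c⟩ = G and G is cyclic.

Answer: Yes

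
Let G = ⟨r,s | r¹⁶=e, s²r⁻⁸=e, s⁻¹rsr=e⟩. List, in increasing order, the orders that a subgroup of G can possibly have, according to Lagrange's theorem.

|G| = 32 = 2⁵. By Lagrange's theorem the order of any subgroup divides 32; the divisors of 32 are 1, 2, 4, 8, 16, 32.

Answer: 1, 2, 4, 8, 16, 32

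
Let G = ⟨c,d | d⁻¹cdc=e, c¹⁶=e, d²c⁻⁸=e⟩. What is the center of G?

An element z ∈ Z(G) iff z commutes with every generator.
For example c⁸ is central: (c⁸)·c = c⁹ = c·(c⁸); (c⁸)·d = d⁻¹ = d·(c⁸).
Whereas c ∉ Z(G) since c·d = cd ≠ c⁷d⁻¹ = d·c.
Checking each of the 32 elements this way gives Z(G) = {e, c⁸}, of order 2.

Answer: {e, c⁸}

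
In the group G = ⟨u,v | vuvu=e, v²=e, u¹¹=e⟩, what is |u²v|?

Compute successive powers until reaching e:
  (u²v)¹ = u²v, (u²v)² = e.
The smallest positive k with (u²v)ᵏ = e is 2.

Answer: 2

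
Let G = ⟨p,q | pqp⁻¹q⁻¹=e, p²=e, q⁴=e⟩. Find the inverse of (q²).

The order of (q²) is 2 (smallest k with (q²)ᵏ = e), so (q²)⁻¹ = (q²)¹ = q².
Check: (q²) · (q²) → (q²) · q² = e, giving e as required.

Answer: q²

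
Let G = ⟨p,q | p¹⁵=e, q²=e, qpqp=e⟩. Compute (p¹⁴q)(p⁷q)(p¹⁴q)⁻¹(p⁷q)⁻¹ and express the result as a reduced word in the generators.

[(p¹⁴q), (p⁷q)] = (p¹⁴q)·(p⁷q)·(p¹⁴q)⁻¹·(p⁷q)⁻¹.
  (p¹⁴q) · (p⁷q) = p⁷
  (p⁷) · (p¹⁴q) = p⁶q
  (p⁶q) · (p⁷q) = p¹⁴

Answer: p¹⁴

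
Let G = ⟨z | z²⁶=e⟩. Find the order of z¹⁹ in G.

Compute successive powers until reaching e:
  (z¹⁹)¹ = z¹⁹, (z¹⁹)² = z¹², (z¹⁹)³ = z⁵, (z¹⁹)⁴ = z²⁴, (z¹⁹)⁵ = z¹⁷, (z¹⁹)⁶ = z¹⁰, (z¹⁹)⁷ = z³, (z¹⁹)⁸ = z²², (z¹⁹)⁹ = z¹⁵, (z¹⁹)¹⁰ = z⁸, (z¹⁹)¹¹ = z, (z¹⁹)¹² = z²⁰, (z¹⁹)¹³ = z¹³, (z¹⁹)¹⁴ = z⁶, (z¹⁹)¹⁵ = z²⁵, (z¹⁹)¹⁶ = z¹⁸, (z¹⁹)¹⁷ = z¹¹, (z¹⁹)¹⁸ = z⁴, (z¹⁹)¹⁹ = z²³, (z¹⁹)²⁰ = z¹⁶, (z¹⁹)²¹ = z⁹, (z¹⁹)²² = z², (z¹⁹)²³ = z²¹, (z¹⁹)²⁴ = z¹⁴, (z¹⁹)²⁵ = z⁷, (z¹⁹)²⁶ = e.
The smallest positive k with (z¹⁹)ᵏ = e is 26.

Answer: 26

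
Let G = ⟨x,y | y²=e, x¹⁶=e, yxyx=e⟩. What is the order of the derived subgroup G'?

G' = [G, G] is generated by all commutators. The generator-pair commutators are: [x, y] = x².
The subgroup they normally generate is {e, x², x⁴, x⁶, x⁸, x¹⁰, x¹², x¹⁴}, of order 8.
Check: |G/G'| = 32/8 = 4 is the order of the abelianisation.

Answer: 8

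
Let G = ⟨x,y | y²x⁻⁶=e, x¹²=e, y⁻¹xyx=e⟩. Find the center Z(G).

An element z ∈ Z(G) iff z commutes with every generator.
For example x⁶ is central: (x⁶)·x = x⁷ = x·(x⁶); (x⁶)·y = y⁻¹ = y·(x⁶).
Whereas x ∉ Z(G) since x·y = xy ≠ x⁵y⁻¹ = y·x.
Checking each of the 24 elements this way gives Z(G) = {e, x⁶}, of order 2.

Answer: {e, x⁶}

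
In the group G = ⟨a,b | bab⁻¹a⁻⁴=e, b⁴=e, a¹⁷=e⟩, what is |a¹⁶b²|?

Compute successive powers until reaching e:
  (a¹⁶b²)¹ = a¹⁶b², (a¹⁶b²)² = e.
The smallest positive k with (a¹⁶b²)ᵏ = e is 2.

Answer: 2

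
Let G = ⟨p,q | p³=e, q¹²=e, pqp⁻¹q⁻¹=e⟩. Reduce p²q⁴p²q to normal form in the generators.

Multiply left to right, reducing at each step:
  (p²) · q⁴ = p²q⁴
  (p²q⁴) · p² = pq⁴
  (pq⁴) · q = pq⁵

Answer: pq⁵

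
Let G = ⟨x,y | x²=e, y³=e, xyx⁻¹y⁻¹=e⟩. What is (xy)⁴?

Compute successive powers of (xy), reducing at each step:
  (xy)²: (xy) · x = y;   y · y = y²
  (xy)³: (y²) · x = xy²;   (xy²) · y = x
  (xy)⁴: x · x = e;   e · y = y

Answer: y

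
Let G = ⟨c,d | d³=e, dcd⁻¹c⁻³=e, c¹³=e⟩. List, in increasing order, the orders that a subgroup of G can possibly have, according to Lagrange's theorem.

|G| = 39 = 3 · 13. By Lagrange's theorem the order of any subgroup divides 39; the divisors of 39 are 1, 3, 13, 39.

Answer: 1, 3, 13, 39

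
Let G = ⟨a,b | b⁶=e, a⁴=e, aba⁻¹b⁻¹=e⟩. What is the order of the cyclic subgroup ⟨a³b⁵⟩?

|⟨a³b⁵⟩| equals the order of a³b⁵. Compute successive powers until reaching e:
  (a³b⁵)¹ = a³b⁵, (a³b⁵)² = a²b⁴, (a³b⁵)³ = ab³, (a³b⁵)⁴ = b², (a³b⁵)⁵ = a³b, (a³b⁵)⁶ = a², (a³b⁵)⁷ = ab⁵, (a³b⁵)⁸ = b⁴, (a³b⁵)⁹ = a³b³, (a³b⁵)¹⁰ = a²b², (a³b⁵)¹¹ = ab, (a³b⁵)¹² = e.
The smallest positive k with (a³b⁵)ᵏ = e is 12, so |⟨a³b⁵⟩| = 12.

Answer: 12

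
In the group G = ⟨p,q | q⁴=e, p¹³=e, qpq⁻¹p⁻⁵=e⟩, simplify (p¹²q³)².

Compute successive powers of (p¹²q³), reducing at each step:
  (p¹²q³)²: (p¹²q³) · p¹² = p⁴q³;   (p⁴q³) · q³ = p⁴q²

Answer: p⁴q²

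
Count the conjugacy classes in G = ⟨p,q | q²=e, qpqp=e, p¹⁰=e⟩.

The conjugacy classes (representative and size) are:
  [e] (size 1), [p] (size 2), [p²] (size 2), [p³] (size 2), [p⁴] (size 2), [p⁵] (size 1), [p²q] (size 5), [p³q] (size 5).
Class equation: 1 + 2 + 2 + 2 + 2 + 1 + 5 + 5 = 20 = |G|. So G has 8 conjugacy classes.

Answer: 8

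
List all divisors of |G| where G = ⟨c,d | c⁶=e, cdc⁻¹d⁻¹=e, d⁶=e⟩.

|G| = 36 = 2² · 3². By Lagrange's theorem the order of any subgroup divides 36; the divisors of 36 are 1, 2, 3, 4, 6, 9, 12, 18, 36.

Answer: 1, 2, 3, 4, 6, 9, 12, 18, 36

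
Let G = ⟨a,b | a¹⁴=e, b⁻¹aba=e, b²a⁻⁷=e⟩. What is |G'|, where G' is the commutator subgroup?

G' = [G, G] is generated by all commutators. The generator-pair commutators are: [a, b] = a².
The subgroup they normally generate is {e, a², a⁴, a⁶, a⁸, a¹⁰, a¹²}, of order 7.
Check: |G/G'| = 28/7 = 4 is the order of the abelianisation.

Answer: 7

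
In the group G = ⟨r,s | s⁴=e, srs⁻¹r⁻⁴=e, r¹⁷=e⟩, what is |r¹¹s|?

Compute successive powers until reaching e:
  (r¹¹s)¹ = r¹¹s, (r¹¹s)² = r⁴s², (r¹¹s)³ = r¹⁰s³, (r¹¹s)⁴ = e.
The smallest positive k with (r¹¹s)ᵏ = e is 4.

Answer: 4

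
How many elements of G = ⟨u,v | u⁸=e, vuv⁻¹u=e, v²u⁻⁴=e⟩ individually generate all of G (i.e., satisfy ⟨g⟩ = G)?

⟨g⟩ = G would require ord(g) = |G| = 16, but the maximum element order in G is 8 < 16. So G is not cyclic and no single element generates it: the count is 0.

Answer: 0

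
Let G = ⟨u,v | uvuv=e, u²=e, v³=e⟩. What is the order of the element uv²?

Compute successive powers until reaching e:
  (uv²)¹ = uv², (uv²)² = e.
The smallest positive k with (uv²)ᵏ = e is 2.

Answer: 2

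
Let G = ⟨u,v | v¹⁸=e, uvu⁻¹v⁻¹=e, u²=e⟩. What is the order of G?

Enumerate words in the generators, reducing via the relations: the distinct elements are
  {e, u, v, uv, v², v³, v⁴, v⁵, v⁶, v⁷, v⁸, v⁹, uv², uv³, uv⁴, uv⁵, uv⁶, uv⁷, uv⁸, uv⁹, v¹², v¹³, v¹¹, v¹⁰, v¹⁴, v¹⁵, v¹⁶, v¹⁷, uv¹², uv¹³, uv¹¹, uv¹⁰, uv¹⁴, uv¹⁵, uv¹⁶, uv¹⁷}.
No further products give new elements, so |G| = 36.

Answer: 36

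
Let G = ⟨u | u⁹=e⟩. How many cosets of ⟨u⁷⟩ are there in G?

First find ord(u⁷) by computing successive powers:
  (u⁷)¹ = u⁷, (u⁷)² = u⁵, (u⁷)³ = u³, (u⁷)⁴ = u, (u⁷)⁵ = u⁸, (u⁷)⁶ = u⁶, (u⁷)⁷ = u⁴, (u⁷)⁸ = u², (u⁷)⁹ = e.
So |⟨u⁷⟩| = ord(u⁷) = 9. With |G| = 9, by Lagrange [G : ⟨u⁷⟩] = 9/9 = 1.

Answer: 1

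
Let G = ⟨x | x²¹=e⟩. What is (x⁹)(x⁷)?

Compute (x⁹) · (x⁷) by multiplying left to right and reducing via the relations at each step:
  (x⁹) · x⁷ = x¹⁶

Answer: x¹⁶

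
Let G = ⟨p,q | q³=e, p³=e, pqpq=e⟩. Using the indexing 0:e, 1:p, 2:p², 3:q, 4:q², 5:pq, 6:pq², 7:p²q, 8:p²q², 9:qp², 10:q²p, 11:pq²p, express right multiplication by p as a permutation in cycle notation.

(0 1 2)(3 8 9)(4 10 5)(6 11 7)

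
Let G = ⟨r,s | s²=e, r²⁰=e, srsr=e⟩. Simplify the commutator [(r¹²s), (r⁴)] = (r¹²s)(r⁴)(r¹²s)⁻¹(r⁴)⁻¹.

[(r¹²s), (r⁴)] = (r¹²s)·(r⁴)·(r¹²s)⁻¹·(r⁴)⁻¹.
  (r¹²s) · (r⁴) = r⁸s
  (r⁸s) · (r¹²s) = r¹⁶
  (r¹⁶) · (r¹⁶) = r¹²

Answer: r¹²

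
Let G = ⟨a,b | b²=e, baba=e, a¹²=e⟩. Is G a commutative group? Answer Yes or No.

a·b = ab but b·a = a¹¹b, so a·b ≠ b·a and G is not abelian.

Answer: No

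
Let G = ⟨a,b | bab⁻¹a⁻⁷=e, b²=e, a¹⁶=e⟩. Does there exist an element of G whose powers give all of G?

Every cyclic group is abelian. But a·b = ab while b·a = a⁷b, so a·b ≠ b·a and G is not abelian. Hence G is not cyclic.

Answer: No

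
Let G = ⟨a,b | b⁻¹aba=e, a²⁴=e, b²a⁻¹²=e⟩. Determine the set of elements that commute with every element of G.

An element z ∈ Z(G) iff z commutes with every generator.
For example a¹² is central: (a¹²)·a = a¹³ = a·(a¹²); (a¹²)·b = b⁻¹ = b·(a¹²).
Whereas a ∉ Z(G) since a·b = ab ≠ a¹¹b⁻¹ = b·a.
Checking each of the 48 elements this way gives Z(G) = {e, a¹²}, of order 2.

Answer: {e, a¹²}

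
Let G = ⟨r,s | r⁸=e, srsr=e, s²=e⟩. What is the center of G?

An element z ∈ Z(G) iff z commutes with every generator.
For example r⁴ is central: (r⁴)·r = r⁵ = r·(r⁴); (r⁴)·s = r⁴s = s·(r⁴).
Whereas r ∉ Z(G) since r·s = rs ≠ r⁷s = s·r.
Checking each of the 16 elements this way gives Z(G) = {e, r⁴}, of order 2.

Answer: {e, r⁴}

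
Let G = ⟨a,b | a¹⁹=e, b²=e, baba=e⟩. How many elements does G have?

Enumerate words in the generators, reducing via the relations: the distinct elements are
  {a, b, e, ab, a², a³, a⁴, a⁵, a⁶, a⁷, a⁸, a⁹, a²b, a³b, a¹², a¹³, a¹¹, a¹⁰, a¹⁴, a¹⁵, a¹⁶, a¹⁷, a¹⁸, a⁴b, a⁵b, a⁶b, a⁷b, a⁸b, a⁹b, a¹²b, a¹³b, a¹¹b, a¹⁰b, a¹⁴b, a¹⁵b, a¹⁶b, a¹⁷b, a¹⁸b}.
No further products give new elements, so |G| = 38.

Answer: 38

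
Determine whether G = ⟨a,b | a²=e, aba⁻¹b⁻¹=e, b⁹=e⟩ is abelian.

Each pair of generators commutes: a·b = ab = b·a. Since the generators pairwise commute, every element of G commutes with every other, so G is abelian.

Answer: Yes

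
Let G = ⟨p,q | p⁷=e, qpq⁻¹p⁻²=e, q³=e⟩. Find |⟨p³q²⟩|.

|⟨p³q²⟩| equals the order of p³q². Compute successive powers until reaching e:
  (p³q²)¹ = p³q², (p³q²)² = pq, (p³q²)³ = e.
The smallest positive k with (p³q²)ᵏ = e is 3, so |⟨p³q²⟩| = 3.

Answer: 3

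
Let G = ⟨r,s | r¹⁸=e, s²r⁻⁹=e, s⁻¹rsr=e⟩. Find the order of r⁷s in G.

Compute successive powers until reaching e:
  (r⁷s)¹ = r⁷s, (r⁷s)² = r⁹, (r⁷s)³ = r⁷s⁻¹, (r⁷s)⁴ = e.
The smallest positive k with (r⁷s)ᵏ = e is 4.

Answer: 4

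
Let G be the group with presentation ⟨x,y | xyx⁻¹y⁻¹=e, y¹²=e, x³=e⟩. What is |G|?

Enumerate words in the generators, reducing via the relations: the distinct elements are
  {e, x, y, xy, x², y², y³, y⁴, y⁵, y⁶, y⁷, y⁸, y⁹, xy², xy³, xy⁴, xy⁵, xy⁶, xy⁷, xy⁸, xy⁹, x²y, y¹¹, y¹⁰, xy¹¹, xy¹⁰, x²y², x²y³, x²y⁴, x²y⁵, x²y⁶, x²y⁷, x²y⁸, x²y⁹, x²y¹¹, x²y¹⁰}.
No further products give new elements, so |G| = 36.

Answer: 36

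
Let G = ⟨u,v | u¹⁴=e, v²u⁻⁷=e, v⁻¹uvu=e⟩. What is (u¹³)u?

Compute (u¹³) · u by multiplying left to right and reducing via the relations at each step:
  (u¹³) · u = e

Answer: e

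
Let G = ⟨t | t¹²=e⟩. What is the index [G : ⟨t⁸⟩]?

First find ord(t⁸) by computing successive powers:
  (t⁸)¹ = t⁸, (t⁸)² = t⁴, (t⁸)³ = e.
So |⟨t⁸⟩| = ord(t⁸) = 3. With |G| = 12, by Lagrange [G : ⟨t⁸⟩] = 12/3 = 4.

Answer: 4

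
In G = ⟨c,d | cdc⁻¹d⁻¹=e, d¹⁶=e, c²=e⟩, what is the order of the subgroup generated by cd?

|⟨cd⟩| equals the order of cd. Compute successive powers until reaching e:
  (cd)¹ = cd, (cd)² = d², (cd)³ = cd³, (cd)⁴ = d⁴, (cd)⁵ = cd⁵, (cd)⁶ = d⁶, (cd)⁷ = cd⁷, (cd)⁸ = d⁸, (cd)⁹ = cd⁹, (cd)¹⁰ = d¹⁰, (cd)¹¹ = cd¹¹, (cd)¹² = d¹², (cd)¹³ = cd¹³, (cd)¹⁴ = d¹⁴, (cd)¹⁵ = cd¹⁵, (cd)¹⁶ = e.
The smallest positive k with (cd)ᵏ = e is 16, so |⟨cd⟩| = 16.

Answer: 16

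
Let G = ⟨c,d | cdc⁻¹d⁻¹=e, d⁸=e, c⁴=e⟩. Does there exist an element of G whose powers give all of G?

|G| = 32, but the maximum element order in G is 8 < 32. No single element generates all of G, so G is not cyclic.

Answer: No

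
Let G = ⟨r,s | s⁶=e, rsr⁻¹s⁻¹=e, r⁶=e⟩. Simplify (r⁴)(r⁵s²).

Compute (r⁴) · (r⁵s²) by multiplying left to right and reducing via the relations at each step:
  (r⁴) · r⁵ = r³
  (r³) · s² = r³s²

Answer: r³s²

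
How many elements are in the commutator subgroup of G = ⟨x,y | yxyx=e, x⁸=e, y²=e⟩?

G' = [G, G] is generated by all commutators. The generator-pair commutators are: [x, y] = x².
The subgroup they normally generate is {e, x², x⁴, x⁶}, of order 4.
Check: |G/G'| = 16/4 = 4 is the order of the abelianisation.

Answer: 4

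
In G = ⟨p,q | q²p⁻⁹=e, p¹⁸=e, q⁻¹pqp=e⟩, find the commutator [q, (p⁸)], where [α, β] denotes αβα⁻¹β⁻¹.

[q, (p⁸)] = q·(p⁸)·q⁻¹·(p⁸)⁻¹.
  q · (p⁸) = pq⁻¹
  (pq⁻¹) · (q⁻¹) = p¹⁰
  (p¹⁰) · (p¹⁰) = p²

Answer: p²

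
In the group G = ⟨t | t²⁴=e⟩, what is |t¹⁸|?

Compute successive powers until reaching e:
  (t¹⁸)¹ = t¹⁸, (t¹⁸)² = t¹², (t¹⁸)³ = t⁶, (t¹⁸)⁴ = e.
The smallest positive k with (t¹⁸)ᵏ = e is 4.

Answer: 4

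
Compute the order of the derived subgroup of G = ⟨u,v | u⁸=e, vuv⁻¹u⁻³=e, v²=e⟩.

G' = [G, G] is generated by all commutators. The generator-pair commutators are: [u, v] = u⁶.
The subgroup they normally generate is {e, u², u⁴, u⁶}, of order 4.
Check: |G/G'| = 16/4 = 4 is the order of the abelianisation.

Answer: 4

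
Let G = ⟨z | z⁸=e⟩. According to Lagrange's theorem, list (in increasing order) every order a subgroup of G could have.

|G| = 8 = 2³. By Lagrange's theorem the order of any subgroup divides 8; the divisors of 8 are 1, 2, 4, 8.

Answer: 1, 2, 4, 8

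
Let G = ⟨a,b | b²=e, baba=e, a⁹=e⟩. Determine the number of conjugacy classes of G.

The conjugacy classes (representative and size) are:
  [e] (size 1), [a⁸] (size 2), [a⁷] (size 2), [a⁶] (size 2), [a⁵] (size 2), [a⁴b] (size 9).
Class equation: 1 + 2 + 2 + 2 + 2 + 9 = 18 = |G|. So G has 6 conjugacy classes.

Answer: 6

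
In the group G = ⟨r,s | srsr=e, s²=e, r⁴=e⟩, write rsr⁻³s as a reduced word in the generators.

Multiply left to right, reducing at each step:
  r · s = rs
  (rs) · r⁻³ = s
  s · s = e

Answer: e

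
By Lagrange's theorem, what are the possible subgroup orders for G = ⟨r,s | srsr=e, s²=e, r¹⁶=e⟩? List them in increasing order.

|G| = 32 = 2⁵. By Lagrange's theorem the order of any subgroup divides 32; the divisors of 32 are 1, 2, 4, 8, 16, 32.

Answer: 1, 2, 4, 8, 16, 32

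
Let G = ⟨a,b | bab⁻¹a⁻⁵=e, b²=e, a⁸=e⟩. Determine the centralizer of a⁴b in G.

⟨a⁴b⟩ ⊆ C_G(a⁴b) since powers of a⁴b commute with a⁴b; so |C_G(a⁴b)| ≥ |⟨a⁴b⟩| = 2.
By orbit–stabilizer, |C_G(a⁴b)| = |G| / |conj. class of a⁴b| = 16 / 2 = 8.
The 8 elements commuting with a⁴b are {e, a², a⁴, a⁶, b, a⁶b, a²b, a⁴b}.

Answer: {e, a², a⁴, a⁶, b, a⁶b, a²b, a⁴b}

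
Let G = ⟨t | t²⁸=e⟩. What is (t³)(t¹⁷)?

Compute (t³) · (t¹⁷) by multiplying left to right and reducing via the relations at each step:
  (t³) · t¹⁷ = t²⁰

Answer: t²⁰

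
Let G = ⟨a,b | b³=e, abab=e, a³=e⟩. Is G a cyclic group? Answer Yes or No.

Every cyclic group is abelian. But a·b = ab while b·a = a²b², so a·b ≠ b·a and G is not abelian. Hence G is not cyclic.

Answer: No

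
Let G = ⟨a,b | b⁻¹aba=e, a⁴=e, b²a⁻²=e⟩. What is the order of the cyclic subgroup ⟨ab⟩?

|⟨ab⟩| equals the order of ab. Compute successive powers until reaching e:
  (ab)¹ = ab, (ab)² = a², (ab)³ = ab⁻¹, (ab)⁴ = e.
The smallest positive k with (ab)ᵏ = e is 4, so |⟨ab⟩| = 4.

Answer: 4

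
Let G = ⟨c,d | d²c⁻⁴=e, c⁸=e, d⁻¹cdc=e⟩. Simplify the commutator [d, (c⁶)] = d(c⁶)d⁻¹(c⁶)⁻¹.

[d, (c⁶)] = d·(c⁶)·d⁻¹·(c⁶)⁻¹.
  d · (c⁶) = c²d
  (c²d) · (d⁻¹) = c²
  (c²) · (c²) = c⁴

Answer: c⁴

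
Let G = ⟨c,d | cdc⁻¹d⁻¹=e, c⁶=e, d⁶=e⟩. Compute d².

Compute successive powers of d, reducing at each step:
  d²: d · d = d²

Answer: d²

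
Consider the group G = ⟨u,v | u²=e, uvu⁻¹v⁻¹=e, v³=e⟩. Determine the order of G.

Enumerate words in the generators, reducing via the relations: the distinct elements are
  {e, u, v, uv, v², uv²}.
No further products give new elements, so |G| = 6.

Answer: 6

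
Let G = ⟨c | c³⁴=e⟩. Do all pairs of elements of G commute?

G has a single generator, so G is cyclic and hence abelian.

Answer: Yes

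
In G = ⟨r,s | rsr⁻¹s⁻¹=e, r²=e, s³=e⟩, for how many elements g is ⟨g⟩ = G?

G is cyclic of order 6. An element generates G iff its order is 6, and a cyclic group of order 6 has exactly φ(6) = 2 such elements.

Answer: 2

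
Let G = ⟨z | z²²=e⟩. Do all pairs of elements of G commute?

G has a single generator, so G is cyclic and hence abelian.

Answer: Yes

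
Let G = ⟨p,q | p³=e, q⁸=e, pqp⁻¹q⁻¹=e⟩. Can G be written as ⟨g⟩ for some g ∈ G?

|G| = 24. The element pq has order 24 (its powers give 24 distinct elements), so ⟨pq⟩ = G and G is cyclic.

Answer: Yes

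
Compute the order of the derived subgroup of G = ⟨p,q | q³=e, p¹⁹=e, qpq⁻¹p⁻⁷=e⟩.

G' = [G, G] is generated by all commutators. The generator-pair commutators are: [p, q] = p¹³.
The subgroup they normally generate is {e, p, p², p³, p⁴, p⁵, p⁶, p⁷, p⁸, p⁹, p¹⁰, p¹¹, p¹², p¹³, p¹⁴, p¹⁵, p¹⁶, p¹⁷, p¹⁸}, of order 19.
Check: |G/G'| = 57/19 = 3 is the order of the abelianisation.

Answer: 19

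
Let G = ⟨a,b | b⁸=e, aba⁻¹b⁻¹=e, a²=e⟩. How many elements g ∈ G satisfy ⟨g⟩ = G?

⟨g⟩ = G would require ord(g) = |G| = 16, but the maximum element order in G is 8 < 16. So G is not cyclic and no single element generates it: the count is 0.

Answer: 0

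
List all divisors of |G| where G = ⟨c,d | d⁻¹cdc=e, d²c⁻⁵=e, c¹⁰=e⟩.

|G| = 20 = 2² · 5. By Lagrange's theorem the order of any subgroup divides 20; the divisors of 20 are 1, 2, 4, 5, 10, 20.

Answer: 1, 2, 4, 5, 10, 20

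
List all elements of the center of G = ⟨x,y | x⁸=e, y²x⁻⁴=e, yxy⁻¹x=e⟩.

An element z ∈ Z(G) iff z commutes with every generator.
For example x⁴ is central: (x⁴)·x = x⁵ = x·(x⁴); (x⁴)·y = y⁻¹ = y·(x⁴).
Whereas x ∉ Z(G) since x·y = xy ≠ x³y⁻¹ = y·x.
Checking each of the 16 elements this way gives Z(G) = {e, x⁴}, of order 2.

Answer: {e, x⁴}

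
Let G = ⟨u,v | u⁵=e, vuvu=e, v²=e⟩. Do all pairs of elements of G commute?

u·v = uv but v·u = u⁴v, so u·v ≠ v·u and G is not abelian.

Answer: No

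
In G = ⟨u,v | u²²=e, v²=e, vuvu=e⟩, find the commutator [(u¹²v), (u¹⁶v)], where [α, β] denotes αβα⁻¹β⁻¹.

[(u¹²v), (u¹⁶v)] = (u¹²v)·(u¹⁶v)·(u¹²v)⁻¹·(u¹⁶v)⁻¹.
  (u¹²v) · (u¹⁶v) = u¹⁸
  (u¹⁸) · (u¹²v) = u⁸v
  (u⁸v) · (u¹⁶v) = u¹⁴

Answer: u¹⁴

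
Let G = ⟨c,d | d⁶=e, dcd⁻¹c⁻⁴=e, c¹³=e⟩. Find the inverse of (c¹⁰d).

The order of (c¹⁰d) is 6 (smallest k with (c¹⁰d)ᵏ = e), so (c¹⁰d)⁻¹ = (c¹⁰d)⁵ = c⁴d⁵.
Check: (c¹⁰d) · (c⁴d⁵) → (c¹⁰d) · c⁴ = d;   d · d⁵ = e, giving e as required.

Answer: c⁴d⁵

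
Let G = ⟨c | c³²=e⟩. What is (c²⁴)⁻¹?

The order of (c²⁴) is 4 (smallest k with (c²⁴)ᵏ = e), so (c²⁴)⁻¹ = (c²⁴)³ = c⁸.
Check: (c²⁴) · (c⁸) → (c²⁴) · c⁸ = e, giving e as required.

Answer: c⁸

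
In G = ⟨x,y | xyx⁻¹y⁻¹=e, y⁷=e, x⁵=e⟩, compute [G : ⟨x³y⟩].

First find ord(x³y) by computing successive powers:
  (x³y)¹ = x³y, (x³y)² = xy², (x³y)³ = x⁴y³, (x³y)⁴ = x²y⁴, (x³y)⁵ = y⁵, (x³y)⁶ = x³y⁶, (x³y)⁷ = x, (x³y)⁸ = x⁴y, (x³y)⁹ = x²y², (x³y)¹⁰ = y³, (x³y)¹¹ = x³y⁴, (x³y)¹² = xy⁵, (x³y)¹³ = x⁴y⁶, (x³y)¹⁴ = x², (x³y)¹⁵ = y, (x³y)¹⁶ = x³y², (x³y)¹⁷ = xy³, (x³y)¹⁸ = x⁴y⁴, (x³y)¹⁹ = x²y⁵, (x³y)²⁰ = y⁶, (x³y)²¹ = x³, (x³y)²² = xy, (x³y)²³ = x⁴y², (x³y)²⁴ = x²y³, (x³y)²⁵ = y⁴, (x³y)²⁶ = x³y⁵, (x³y)²⁷ = xy⁶, (x³y)²⁸ = x⁴, (x³y)²⁹ = x²y, (x³y)³⁰ = y², (x³y)³¹ = x³y³, (x³y)³² = xy⁴, (x³y)³³ = x⁴y⁵, (x³y)³⁴ = x²y⁶, (x³y)³⁵ = e.
So |⟨x³y⟩| = ord(x³y) = 35. With |G| = 35, by Lagrange [G : ⟨x³y⟩] = 35/35 = 1.

Answer: 1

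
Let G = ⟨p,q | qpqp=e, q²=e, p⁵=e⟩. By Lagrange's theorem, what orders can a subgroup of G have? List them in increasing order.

|G| = 10 = 2 · 5. By Lagrange's theorem the order of any subgroup divides 10; the divisors of 10 are 1, 2, 5, 10.

Answer: 1, 2, 5, 10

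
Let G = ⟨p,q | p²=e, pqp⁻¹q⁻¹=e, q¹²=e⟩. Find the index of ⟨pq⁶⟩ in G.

First find ord(pq⁶) by computing successive powers:
  (pq⁶)¹ = pq⁶, (pq⁶)² = e.
So |⟨pq⁶⟩| = ord(pq⁶) = 2. With |G| = 24, by Lagrange [G : ⟨pq⁶⟩] = 24/2 = 12.

Answer: 12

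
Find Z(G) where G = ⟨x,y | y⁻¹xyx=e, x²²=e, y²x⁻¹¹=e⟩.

An element z ∈ Z(G) iff z commutes with every generator.
For example x¹¹ is central: (x¹¹)·x = x¹² = x·(x¹¹); (x¹¹)·y = y⁻¹ = y·(x¹¹).
Whereas x ∉ Z(G) since x·y = xy ≠ x¹⁰y⁻¹ = y·x.
Checking each of the 44 elements this way gives Z(G) = {e, x¹¹}, of order 2.

Answer: {e, x¹¹}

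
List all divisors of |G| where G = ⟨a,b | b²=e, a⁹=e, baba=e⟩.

|G| = 18 = 2 · 3². By Lagrange's theorem the order of any subgroup divides 18; the divisors of 18 are 1, 2, 3, 6, 9, 18.

Answer: 1, 2, 3, 6, 9, 18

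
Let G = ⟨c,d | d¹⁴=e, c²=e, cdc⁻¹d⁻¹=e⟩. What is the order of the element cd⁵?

Compute successive powers until reaching e:
  (cd⁵)¹ = cd⁵, (cd⁵)² = d¹⁰, (cd⁵)³ = cd, (cd⁵)⁴ = d⁶, (cd⁵)⁵ = cd¹¹, (cd⁵)⁶ = d², (cd⁵)⁷ = cd⁷, (cd⁵)⁸ = d¹², (cd⁵)⁹ = cd³, (cd⁵)¹⁰ = d⁸, (cd⁵)¹¹ = cd¹³, (cd⁵)¹² = d⁴, (cd⁵)¹³ = cd⁹, (cd⁵)¹⁴ = e.
The smallest positive k with (cd⁵)ᵏ = e is 14.

Answer: 14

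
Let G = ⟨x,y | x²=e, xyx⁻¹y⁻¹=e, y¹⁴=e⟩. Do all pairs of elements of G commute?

Each pair of generators commutes: x·y = xy = y·x. Since the generators pairwise commute, every element of G commutes with every other, so G is abelian.

Answer: Yes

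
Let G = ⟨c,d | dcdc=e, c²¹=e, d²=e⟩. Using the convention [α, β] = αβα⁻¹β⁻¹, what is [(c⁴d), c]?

[(c⁴d), c] = (c⁴d)·c·(c⁴d)⁻¹·c⁻¹.
  (c⁴d) · c = c³d
  (c³d) · (c⁴d) = c²⁰
  (c²⁰) · (c²⁰) = c¹⁹

Answer: c¹⁹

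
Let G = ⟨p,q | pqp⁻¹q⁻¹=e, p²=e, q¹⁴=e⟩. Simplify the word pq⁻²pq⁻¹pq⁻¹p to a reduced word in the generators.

Multiply left to right, reducing at each step:
  p · q⁻² = pq¹²
  (pq¹²) · p = q¹²
  (q¹²) · q⁻¹ = q¹¹
  (q¹¹) · p = pq¹¹
  (pq¹¹) · q⁻¹ = pq¹⁰
  (pq¹⁰) · p = q¹⁰

Answer: q¹⁰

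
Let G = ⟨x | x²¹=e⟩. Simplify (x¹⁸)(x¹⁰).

Compute (x¹⁸) · (x¹⁰) by multiplying left to right and reducing via the relations at each step:
  (x¹⁸) · x¹⁰ = x⁷

Answer: x⁷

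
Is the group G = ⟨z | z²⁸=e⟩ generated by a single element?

|G| = 28. The element z has order 28 (its powers give 28 distinct elements), so ⟨z⟩ = G and G is cyclic.

Answer: Yes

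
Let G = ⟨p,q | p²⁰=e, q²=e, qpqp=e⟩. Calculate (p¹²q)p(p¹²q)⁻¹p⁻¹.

[(p¹²q), p] = (p¹²q)·p·(p¹²q)⁻¹·p⁻¹.
  (p¹²q) · p = p¹¹q
  (p¹¹q) · (p¹²q) = p¹⁹
  (p¹⁹) · (p¹⁹) = p¹⁸

Answer: p¹⁸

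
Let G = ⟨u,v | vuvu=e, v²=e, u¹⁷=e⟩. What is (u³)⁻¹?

The order of (u³) is 17 (smallest k with (u³)ᵏ = e), so (u³)⁻¹ = (u³)¹⁶ = u¹⁴.
Check: (u³) · (u¹⁴) → (u³) · u¹⁴ = e, giving e as required.

Answer: u¹⁴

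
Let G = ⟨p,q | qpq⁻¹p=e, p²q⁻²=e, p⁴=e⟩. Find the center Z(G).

An element z ∈ Z(G) iff z commutes with every generator.
For example p² is central: (p²)·p = p³ = p·(p²); (p²)·q = q⁻¹ = q·(p²).
Whereas p ∉ Z(G) since p·q = pq ≠ pq⁻¹ = q·p.
Checking each of the 8 elements this way gives Z(G) = {e, p²}, of order 2.

Answer: {e, p²}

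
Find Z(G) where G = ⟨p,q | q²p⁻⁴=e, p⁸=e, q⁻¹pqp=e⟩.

An element z ∈ Z(G) iff z commutes with every generator.
For example p⁴ is central: (p⁴)·p = p⁵ = p·(p⁴); (p⁴)·q = q⁻¹ = q·(p⁴).
Whereas p ∉ Z(G) since p·q = pq ≠ p³q⁻¹ = q·p.
Checking each of the 16 elements this way gives Z(G) = {e, p⁴}, of order 2.

Answer: {e, p⁴}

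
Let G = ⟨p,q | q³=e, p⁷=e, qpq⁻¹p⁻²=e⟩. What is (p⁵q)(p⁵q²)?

Compute (p⁵q) · (p⁵q²) by multiplying left to right and reducing via the relations at each step:
  (p⁵q) · p⁵ = pq
  (pq) · q² = p

Answer: p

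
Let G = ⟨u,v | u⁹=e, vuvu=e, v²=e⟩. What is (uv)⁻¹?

The order of (uv) is 2 (smallest k with (uv)ᵏ = e), so (uv)⁻¹ = (uv)¹ = uv.
Check: (uv) · (uv) → (uv) · u = v;   v · v = e, giving e as required.

Answer: uv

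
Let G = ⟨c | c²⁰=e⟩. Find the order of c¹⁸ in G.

Compute successive powers until reaching e:
  (c¹⁸)¹ = c¹⁸, (c¹⁸)² = c¹⁶, (c¹⁸)³ = c¹⁴, (c¹⁸)⁴ = c¹², (c¹⁸)⁵ = c¹⁰, (c¹⁸)⁶ = c⁸, (c¹⁸)⁷ = c⁶, (c¹⁸)⁸ = c⁴, (c¹⁸)⁹ = c², (c¹⁸)¹⁰ = e.
The smallest positive k with (c¹⁸)ᵏ = e is 10.

Answer: 10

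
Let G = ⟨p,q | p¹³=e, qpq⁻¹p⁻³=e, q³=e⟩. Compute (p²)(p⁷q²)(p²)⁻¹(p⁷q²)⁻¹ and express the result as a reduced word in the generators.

[(p²), (p⁷q²)] = (p²)·(p⁷q²)·(p²)⁻¹·(p⁷q²)⁻¹.
  (p²) · (p⁷q²) = p⁹q²
  (p⁹q²) · (p¹¹) = p⁴q²
  (p⁴q²) · (p⁵q) = p¹⁰

Answer: p¹⁰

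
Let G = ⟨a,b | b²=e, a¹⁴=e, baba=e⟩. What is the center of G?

An element z ∈ Z(G) iff z commutes with every generator.
For example a⁷ is central: (a⁷)·a = a⁸ = a·(a⁷); (a⁷)·b = a⁷b = b·(a⁷).
Whereas a ∉ Z(G) since a·b = ab ≠ a¹³b = b·a.
Checking each of the 28 elements this way gives Z(G) = {e, a⁷}, of order 2.

Answer: {e, a⁷}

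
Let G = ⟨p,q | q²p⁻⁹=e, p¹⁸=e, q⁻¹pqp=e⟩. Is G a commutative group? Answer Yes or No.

p·q = pq but q·p = p⁸q⁻¹, so p·q ≠ q·p and G is not abelian.

Answer: No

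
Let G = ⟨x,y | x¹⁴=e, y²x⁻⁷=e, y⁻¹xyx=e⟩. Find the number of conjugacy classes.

The conjugacy classes (representative and size) are:
  [e] (size 1), [x¹³] (size 2), [x¹²] (size 2), [x¹¹] (size 2), [x⁴] (size 2), [x⁵] (size 2), [x⁸] (size 2), [x⁷] (size 1), [x⁵y⁻¹] (size 7), [x⁵y] (size 7).
Class equation: 1 + 2 + 2 + 2 + 2 + 2 + 2 + 1 + 7 + 7 = 28 = |G|. So G has 10 conjugacy classes.

Answer: 10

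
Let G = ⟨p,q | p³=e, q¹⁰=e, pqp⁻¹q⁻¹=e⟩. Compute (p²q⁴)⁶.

Compute successive powers of (p²q⁴), reducing at each step:
  (p²q⁴)²: (p²q⁴) · p² = pq⁴;   (pq⁴) · q⁴ = pq⁸
  (p²q⁴)³: (pq⁸) · p² = q⁸;   (q⁸) · q⁴ = q²
  (p²q⁴)⁴: (q²) · p² = p²q²;   (p²q²) · q⁴ = p²q⁶
  (p²q⁴)⁵: (p²q⁶) · p² = pq⁶;   (pq⁶) · q⁴ = p
  (p²q⁴)⁶: p · p² = e;   e · q⁴ = q⁴

Answer: q⁴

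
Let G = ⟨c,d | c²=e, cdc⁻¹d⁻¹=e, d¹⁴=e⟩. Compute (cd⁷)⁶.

Compute successive powers of (cd⁷), reducing at each step:
  (cd⁷)²: (cd⁷) · c = d⁷;   (d⁷) · d⁷ = e
  (cd⁷)³: e · c = c;   c · d⁷ = cd⁷
  (cd⁷)⁴: (cd⁷) · c = d⁷;   (d⁷) · d⁷ = e
  (cd⁷)⁵: e · c = c;   c · d⁷ = cd⁷
  (cd⁷)⁶: (cd⁷) · c = d⁷;   (d⁷) · d⁷ = e

Answer: e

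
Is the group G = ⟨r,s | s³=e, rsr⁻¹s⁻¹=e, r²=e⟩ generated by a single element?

|G| = 6. The element rs has order 6 (its powers give 6 distinct elements), so ⟨rs⟩ = G and G is cyclic.

Answer: Yes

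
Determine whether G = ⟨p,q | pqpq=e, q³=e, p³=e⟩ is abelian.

p·q = pq but q·p = p²q², so p·q ≠ q·p and G is not abelian.

Answer: No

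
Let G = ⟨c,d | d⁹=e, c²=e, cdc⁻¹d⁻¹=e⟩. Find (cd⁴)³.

Compute successive powers of (cd⁴), reducing at each step:
  (cd⁴)²: (cd⁴) · c = d⁴;   (d⁴) · d⁴ = d⁸
  (cd⁴)³: (d⁸) · c = cd⁸;   (cd⁸) · d⁴ = cd³

Answer: cd³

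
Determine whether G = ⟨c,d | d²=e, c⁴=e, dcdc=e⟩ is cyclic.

Every cyclic group is abelian. But c·d = cd while d·c = c³d, so c·d ≠ d·c and G is not abelian. Hence G is not cyclic.

Answer: No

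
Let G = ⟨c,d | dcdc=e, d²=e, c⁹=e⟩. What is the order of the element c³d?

Compute successive powers until reaching e:
  (c³d)¹ = c³d, (c³d)² = e.
The smallest positive k with (c³d)ᵏ = e is 2.

Answer: 2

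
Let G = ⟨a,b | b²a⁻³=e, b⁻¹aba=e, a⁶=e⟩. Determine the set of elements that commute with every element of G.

An element z ∈ Z(G) iff z commutes with every generator.
For example a³ is central: (a³)·a = a⁴ = a·(a³); (a³)·b = b⁻¹ = b·(a³).
Whereas a ∉ Z(G) since a·b = ab ≠ a²b⁻¹ = b·a.
Checking each of the 12 elements this way gives Z(G) = {e, a³}, of order 2.

Answer: {e, a³}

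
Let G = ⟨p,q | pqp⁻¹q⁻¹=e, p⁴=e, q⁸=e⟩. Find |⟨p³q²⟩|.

|⟨p³q²⟩| equals the order of p³q². Compute successive powers until reaching e:
  (p³q²)¹ = p³q², (p³q²)² = p²q⁴, (p³q²)³ = pq⁶, (p³q²)⁴ = e.
The smallest positive k with (p³q²)ᵏ = e is 4, so |⟨p³q²⟩| = 4.

Answer: 4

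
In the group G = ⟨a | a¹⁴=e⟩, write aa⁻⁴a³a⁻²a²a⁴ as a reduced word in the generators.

Multiply left to right, reducing at each step:
  a · a⁻⁴ = a¹¹
  (a¹¹) · a³ = e
  e · a⁻² = a¹²
  (a¹²) · a² = e
  e · a⁴ = a⁴

Answer: a⁴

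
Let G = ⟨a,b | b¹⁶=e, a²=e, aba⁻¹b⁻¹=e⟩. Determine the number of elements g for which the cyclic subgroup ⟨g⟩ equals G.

⟨g⟩ = G would require ord(g) = |G| = 32, but the maximum element order in G is 16 < 32. So G is not cyclic and no single element generates it: the count is 0.

Answer: 0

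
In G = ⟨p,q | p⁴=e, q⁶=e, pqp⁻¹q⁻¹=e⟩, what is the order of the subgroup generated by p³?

|⟨p³⟩| equals the order of p³. Compute successive powers until reaching e:
  (p³)¹ = p³, (p³)² = p², (p³)³ = p, (p³)⁴ = e.
The smallest positive k with (p³)ᵏ = e is 4, so |⟨p³⟩| = 4.

Answer: 4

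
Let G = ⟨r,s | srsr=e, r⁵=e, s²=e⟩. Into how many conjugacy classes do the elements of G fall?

The conjugacy classes (representative and size) are:
  [e] (size 1), [r] (size 2), [r²] (size 2), [s] (size 5).
Class equation: 1 + 2 + 2 + 5 = 10 = |G|. So G has 4 conjugacy classes.

Answer: 4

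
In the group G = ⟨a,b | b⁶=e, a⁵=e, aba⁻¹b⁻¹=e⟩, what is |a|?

Compute successive powers until reaching e:
  a¹ = a, a² = a², a³ = a³, a⁴ = a⁴, a⁵ = e.
The smallest positive k with aᵏ = e is 5.

Answer: 5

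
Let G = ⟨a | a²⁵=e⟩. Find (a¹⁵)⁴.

Compute successive powers of (a¹⁵), reducing at each step:
  (a¹⁵)²: (a¹⁵) · a¹⁵ = a⁵
  (a¹⁵)³: (a⁵) · a¹⁵ = a²⁰
  (a¹⁵)⁴: (a²⁰) · a¹⁵ = a¹⁰

Answer: a¹⁰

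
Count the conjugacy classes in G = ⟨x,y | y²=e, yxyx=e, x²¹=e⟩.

The conjugacy classes (representative and size) are:
  [e] (size 1), [x²⁰] (size 2), [x²] (size 2), [x³] (size 2), [x¹⁷] (size 2), [x⁵] (size 2), [x⁶] (size 2), [x⁷] (size 2), [x⁸] (size 2), [x⁹] (size 2), [x¹⁰] (size 2), [y] (size 21).
Class equation: 1 + 2 + 2 + 2 + 2 + 2 + 2 + 2 + 2 + 2 + 2 + 21 = 42 = |G|. So G has 12 conjugacy classes.

Answer: 12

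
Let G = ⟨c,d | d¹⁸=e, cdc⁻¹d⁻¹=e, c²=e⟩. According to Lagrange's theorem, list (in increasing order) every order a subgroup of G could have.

|G| = 36 = 2² · 3². By Lagrange's theorem the order of any subgroup divides 36; the divisors of 36 are 1, 2, 3, 4, 6, 9, 12, 18, 36.

Answer: 1, 2, 3, 4, 6, 9, 12, 18, 36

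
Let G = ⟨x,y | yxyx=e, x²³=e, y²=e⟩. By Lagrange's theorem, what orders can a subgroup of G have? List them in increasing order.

|G| = 46 = 2 · 23. By Lagrange's theorem the order of any subgroup divides 46; the divisors of 46 are 1, 2, 23, 46.

Answer: 1, 2, 23, 46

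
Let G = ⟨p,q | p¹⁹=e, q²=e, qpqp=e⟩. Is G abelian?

p·q = pq but q·p = p¹⁸q, so p·q ≠ q·p and G is not abelian.

Answer: No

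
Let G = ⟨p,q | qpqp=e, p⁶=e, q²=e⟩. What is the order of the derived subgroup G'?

G' = [G, G] is generated by all commutators. The generator-pair commutators are: [p, q] = p².
The subgroup they normally generate is {e, p², p⁴}, of order 3.
Check: |G/G'| = 12/3 = 4 is the order of the abelianisation.

Answer: 3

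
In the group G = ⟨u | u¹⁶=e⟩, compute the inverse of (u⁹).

The order of (u⁹) is 16 (smallest k with (u⁹)ᵏ = e), so (u⁹)⁻¹ = (u⁹)¹⁵ = u⁷.
Check: (u⁹) · (u⁷) → (u⁹) · u⁷ = e, giving e as required.

Answer: u⁷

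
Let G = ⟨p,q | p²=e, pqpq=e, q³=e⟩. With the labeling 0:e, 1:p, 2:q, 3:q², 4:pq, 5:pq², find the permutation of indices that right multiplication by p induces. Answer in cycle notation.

(0 1)(2 5)(3 4)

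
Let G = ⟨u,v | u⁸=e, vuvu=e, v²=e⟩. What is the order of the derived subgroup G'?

G' = [G, G] is generated by all commutators. The generator-pair commutators are: [u, v] = u².
The subgroup they normally generate is {e, u², u⁴, u⁶}, of order 4.
Check: |G/G'| = 16/4 = 4 is the order of the abelianisation.

Answer: 4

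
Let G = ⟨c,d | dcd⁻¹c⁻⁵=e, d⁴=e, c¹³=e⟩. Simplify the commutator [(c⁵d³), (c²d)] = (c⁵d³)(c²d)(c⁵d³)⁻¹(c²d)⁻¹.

[(c⁵d³), (c²d)] = (c⁵d³)·(c²d)·(c⁵d³)⁻¹·(c²d)⁻¹.
  (c⁵d³) · (c²d) = c⁸
  (c⁸) · (cd) = c⁹d
  (c⁹d) · (c¹⁰d³) = c⁷

Answer: c⁷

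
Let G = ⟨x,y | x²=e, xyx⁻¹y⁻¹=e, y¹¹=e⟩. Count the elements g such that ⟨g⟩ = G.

G is cyclic of order 22. An element generates G iff its order is 22, and a cyclic group of order 22 has exactly φ(22) = 10 such elements.

Answer: 10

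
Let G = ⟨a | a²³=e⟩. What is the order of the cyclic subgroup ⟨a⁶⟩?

|⟨a⁶⟩| equals the order of a⁶. Compute successive powers until reaching e:
  (a⁶)¹ = a⁶, (a⁶)² = a¹², (a⁶)³ = a¹⁸, (a⁶)⁴ = a, (a⁶)⁵ = a⁷, (a⁶)⁶ = a¹³, (a⁶)⁷ = a¹⁹, (a⁶)⁸ = a², (a⁶)⁹ = a⁸, (a⁶)¹⁰ = a¹⁴, (a⁶)¹¹ = a²⁰, (a⁶)¹² = a³, (a⁶)¹³ = a⁹, (a⁶)¹⁴ = a¹⁵, (a⁶)¹⁵ = a²¹, (a⁶)¹⁶ = a⁴, (a⁶)¹⁷ = a¹⁰, (a⁶)¹⁸ = a¹⁶, (a⁶)¹⁹ = a²², (a⁶)²⁰ = a⁵, (a⁶)²¹ = a¹¹, (a⁶)²² = a¹⁷, (a⁶)²³ = e.
The smallest positive k with (a⁶)ᵏ = e is 23, so |⟨a⁶⟩| = 23.

Answer: 23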